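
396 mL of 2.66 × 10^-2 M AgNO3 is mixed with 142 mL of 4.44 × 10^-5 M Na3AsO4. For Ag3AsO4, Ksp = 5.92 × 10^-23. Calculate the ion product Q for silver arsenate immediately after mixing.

8.80e-11

Total volume = 396 + 142 = 538 mL.
[Ag^+] = 2.66 x 10^-2 × (396/538) = 1.958 x 10^-2 M
[AsO4^3-] = 4.44 x 10^-5 × (142/538) = 1.172 × 10^-5 M
Ag3AsO4(s) <=> 3 Ag^+(aq) + AsO4^3-(aq), so Q = [Ag^+]^3[AsO4^3-]
Q = (1.958 x 10^-2)^3(1.172 × 10^-5) = 8.80 × 10^-11
Q > Ksp, so Ag3AsO4 will precipitate.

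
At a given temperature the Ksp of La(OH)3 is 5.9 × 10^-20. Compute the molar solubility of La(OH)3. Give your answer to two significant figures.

6.8 × 10^-6 M

La(OH)3(s) ⇌ La^3+(aq) + 3 OH^-(aq)
Ksp = [La^3+][OH^-]^3
Let s = molar solubility. Then [La^3+] = s and [OH^-] = 3s.
Ksp = s(3s)^3 = 27s^4
s^4 = 5.9 × 10^-20 / 27, so s = 6.8 × 10^-6 M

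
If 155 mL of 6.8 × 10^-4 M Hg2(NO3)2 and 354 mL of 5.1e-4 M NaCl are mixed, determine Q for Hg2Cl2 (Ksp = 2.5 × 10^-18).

Total volume = 155 + 354 = 509 mL.
[Hg2^2+] = 6.8 × 10^-4 × (155/509) = 2.07 × 10^-4 M
[Cl^-] = 5.1 x 10^-4 × (354/509) = 3.55 x 10^-4 M
Hg2Cl2(s) ⇌ Hg2^2+(aq) + 2 Cl^-(aq), so Q = [Hg2^2+][Cl^-]^2
Q = (2.07 × 10^-4)(3.55 × 10^-4)^2 = 2.6 x 10^-11
Q > Ksp, so Hg2Cl2 will precipitate.

Q = 2.6 x 10^-11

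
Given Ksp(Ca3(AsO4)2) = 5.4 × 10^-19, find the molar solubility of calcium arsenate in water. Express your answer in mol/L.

s = 8.7 × 10^-5 M

Ca3(AsO4)2(s) ⇌ 3 Ca^2+(aq) + 2 AsO4^3-(aq)
Ksp = [Ca^2+]^3[AsO4^3-]^2
If s mol/L of Ca3(AsO4)2 dissolves, [Ca^2+] = 3s and [AsO4^3-] = 2s.
Ksp = (3s)^3(2s)^2 = 108s^5
Solving, s = (5.4 × 10^-19/108)^(1/5) = 8.7 × 10^-5 M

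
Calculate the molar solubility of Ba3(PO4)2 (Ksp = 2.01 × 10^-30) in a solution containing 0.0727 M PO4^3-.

2.42 x 10^-10 M

Ba3(PO4)2(s) ⇌ 3 Ba^2+ + 2 PO4^3-
Ksp = [Ba^2+]^3[PO4^3-]^2
If s mol/L dissolves here, [Ba^2+] = 3s, [PO4^3-] = 0.0727 + 2s ≈ 0.0727 (since the PO4^3- already present dominates).
Ksp ≈ (3s)^3 × (0.0727)^2
s = 2.42 × 10^-10 M
Check: 2s = 4.8 × 10^-10 ≪ 0.0727, so the approximation is valid.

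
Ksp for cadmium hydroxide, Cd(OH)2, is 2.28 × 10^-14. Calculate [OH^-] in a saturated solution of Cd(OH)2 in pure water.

3.57 x 10^-5 M

Cd(OH)2(s) ⇌ Cd^2+(aq) + 2 OH^-(aq)
Ksp = [Cd^2+][OH^-]^2
For each mole of Cd(OH)2 that dissolves: [Cd^2+] = s, [OH^-] = 2s.
Substituting: Ksp = s(2s)^2 = 4s^3
s = (2.28 × 10^-14 / 4)^(1/3) = 1.786 × 10^-5 M
[OH^-] = 2s = 3.57 × 10^-5 M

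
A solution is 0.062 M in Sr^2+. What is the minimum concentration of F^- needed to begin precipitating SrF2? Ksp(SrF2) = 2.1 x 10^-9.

[F^-] ≈ 1.8 × 10^-4 M

SrF2(s) ⇌ Sr^2+ + 2 F^-
Ksp = [Sr^2+][F^-]^2
Precipitation begins when Q = Ksp. With [Sr^2+] = 0.062 M:
2.1 x 10^-9 = (0.062) × [F^-]^2
[F^-] = (2.1 x 10^-9 / 6.2 × 10^-2)^(1/2) = 1.8 × 10^-4 M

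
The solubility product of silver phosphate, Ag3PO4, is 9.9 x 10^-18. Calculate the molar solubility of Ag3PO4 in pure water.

s = 2.5e-5 M

Ag3PO4(s) ⇌ 3 Ag^+(aq) + PO4^3-(aq)
Ksp = [Ag^+]^3[PO4^3-]
If s mol/L of Ag3PO4 dissolves, [Ag^+] = 3s and [PO4^3-] = s.
Ksp = (3s)^3s = 27s^4
s^4 = 9.9 x 10^-18 / 27, so s = 2.5 × 10^-5 M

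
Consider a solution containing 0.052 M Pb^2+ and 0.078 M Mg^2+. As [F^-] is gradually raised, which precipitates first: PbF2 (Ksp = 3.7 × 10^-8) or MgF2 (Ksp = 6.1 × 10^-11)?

Each salt begins to precipitate when Q = Ksp, i.e. when [F^-] reaches its threshold.
For PbF2: 3.7 × 10^-8 = 0.052 × [F^-]^2  ⇒  [F^-] = 8.4 × 10^-4 M.
For MgF2: 6.1 × 10^-11 = 0.078 × [F^-]^2  ⇒  [F^-] = 2.8 × 10^-5 M.
The salt with the lower threshold [F^-] precipitates first: MgF2.

MgF2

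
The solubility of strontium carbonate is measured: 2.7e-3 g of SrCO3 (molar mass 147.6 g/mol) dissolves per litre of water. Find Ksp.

Molar solubility s = (2.7 × 10^-3 g/L) / (147.6 g/mol) = 1.83 × 10^-5 M.
SrCO3(s) <=> Sr^2+ + CO3^2-
For each mole of SrCO3 that dissolves: [Sr^2+] = s, [CO3^2-] = s.
Ksp = [Sr^2+][CO3^2-]
Ksp = s^2
With s = 1.83 × 10^-5: Ksp = 3.3 × 10^-10

Ksp = 3.3e-10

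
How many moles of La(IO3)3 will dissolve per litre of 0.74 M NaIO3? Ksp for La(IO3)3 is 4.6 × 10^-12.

s ≈ 1.1 × 10^-11 M

La(IO3)3(s) <=> La^3+ + 3 IO3^-
Ksp = [La^3+][IO3^-]^3
If s mol/L dissolves here, [La^3+] = s, [IO3^-] = 0.74 + 3s ≈ 0.74 (common-ion effect: IO3^- is already 0.74 M).
Ksp ≈ s × (0.74)^3
s = 1.1 x 10^-11 M
Check: 3s = 3.4 x 10^-11 ≪ 0.74, so the approximation is valid.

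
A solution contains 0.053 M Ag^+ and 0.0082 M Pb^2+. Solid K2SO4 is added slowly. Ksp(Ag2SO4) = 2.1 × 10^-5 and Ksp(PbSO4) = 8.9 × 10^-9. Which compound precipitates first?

PbSO4

Each salt begins to precipitate when Q = Ksp, i.e. when [SO4^2-] reaches its threshold.
For Ag2SO4: 2.1 × 10^-5 = (0.053)^2 × [SO4^2-]  ⇒  [SO4^2-] = 7.5 × 10^-3 M.
For PbSO4: 8.9 × 10^-9 = 0.0082 × [SO4^2-]  ⇒  [SO4^2-] = 1.1 × 10^-6 M.
The salt with the lower threshold [SO4^2-] precipitates first: PbSO4.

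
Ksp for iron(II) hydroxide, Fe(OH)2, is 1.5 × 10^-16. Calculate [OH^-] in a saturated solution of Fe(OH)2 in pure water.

Fe(OH)2(s) ⇌ Fe^2+ + 2 OH^-
Ksp = [Fe^2+][OH^-]^2
Let s = molar solubility. Then [Fe^2+] = s and [OH^-] = 2s.
Substituting: Ksp = s(2s)^2 = 4s^3
Solving, s = (1.5 × 10^-16/4)^(1/3) = 3.35 × 10^-6 M
[OH^-] = 2s = 6.7 × 10^-6 M

6.7 × 10^-6 M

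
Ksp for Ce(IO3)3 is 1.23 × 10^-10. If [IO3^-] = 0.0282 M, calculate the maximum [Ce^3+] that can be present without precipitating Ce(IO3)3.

5.48 × 10^-6 M

Ce(IO3)3(s) ⇌ Ce^3+ + 3 IO3^-
Ksp = [Ce^3+][IO3^-]^3
Precipitation begins when Q = Ksp. With [IO3^-] = 0.0282 M:
1.23 × 10^-10 = (0.0282)^3 × [Ce^3+]
[Ce^3+] = (1.23 × 10^-10 / 2.243 × 10^-5) = 5.48 x 10^-6 M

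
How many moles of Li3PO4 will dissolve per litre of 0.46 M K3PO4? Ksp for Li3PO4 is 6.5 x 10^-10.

Li3PO4(s) ⇌ 3 Li^+ + PO4^3-
Ksp = [Li^+]^3[PO4^3-]
Let s = moles of Li3PO4 that dissolve per litre. [Li^+] = 3s, [PO4^3-] = 0.46 + s ≈ 0.46 (since PO4^3- from K3PO4 dominates).
Ksp ≈ (3s)^3 × 0.46
s = 3.7 × 10^-4 M
Check: s = 3.7 x 10^-4 ≪ 0.46, so the approximation is valid.

3.7e-4 M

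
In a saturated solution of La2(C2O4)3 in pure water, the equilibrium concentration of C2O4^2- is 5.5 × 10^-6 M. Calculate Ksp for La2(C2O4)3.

Ksp = 2.2 × 10^-27

La2(C2O4)3(s) <=> 2 La^3+(aq) + 3 C2O4^2-(aq)
Stoichiometry gives [La^3+] = (2/3)[C2O4^2-] = 3.67 x 10^-6 M.
Ksp = [La^3+]^2[C2O4^2-]^3
Ksp = (3.67 × 10^-6)^2 × (5.5 × 10^-6)^3 = 2.2 × 10^-27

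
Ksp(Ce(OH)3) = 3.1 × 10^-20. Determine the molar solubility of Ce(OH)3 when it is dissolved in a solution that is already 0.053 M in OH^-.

Ce(OH)3(s) ⇌ Ce^3+(aq) + 3 OH^-(aq)
Ksp = [Ce^3+][OH^-]^3
Let s be the molar solubility in this solution. [Ce^3+] = s, [OH^-] = 0.053 + 3s ≈ 0.053 (Ksp is small, so little additional dissolves).
Ksp ≈ s × (0.053)^3
s = 2.1 × 10^-16 M
Check: 3s = 6.2 × 10^-16 ≪ 0.053, so the approximation is valid.

s = 2.1e-16 M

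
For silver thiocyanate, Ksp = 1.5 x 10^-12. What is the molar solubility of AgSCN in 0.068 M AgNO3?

AgSCN(s) ⇌ Ag^+ + SCN^-
Ksp = [Ag^+][SCN^-]
Let s be the molar solubility in this solution. [Ag^+] = 0.068 + s ≈ 0.068, [SCN^-] = s (Ksp is small, so little additional dissolves).
Ksp ≈ 0.068 × s
s = 2.2 × 10^-11 M
Check: s = 2.2 × 10^-11 ≪ 0.068, so the approximation is valid.

s ≈ 2.2 × 10^-11 M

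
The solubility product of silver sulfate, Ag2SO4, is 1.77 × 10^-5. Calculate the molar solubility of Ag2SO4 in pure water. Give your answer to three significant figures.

1.64 × 10^-2 M

Ag2SO4(s) ⇌ 2 Ag^+(aq) + SO4^2-(aq)
Ksp = [Ag^+]^2[SO4^2-]
Let s = molar solubility. Then [Ag^+] = 2s and [SO4^2-] = s.
Substituting: Ksp = (2s)^2s = 4s^3
s = (1.77 × 10^-5 / 4)^(1/3) = 1.64 × 10^-2 M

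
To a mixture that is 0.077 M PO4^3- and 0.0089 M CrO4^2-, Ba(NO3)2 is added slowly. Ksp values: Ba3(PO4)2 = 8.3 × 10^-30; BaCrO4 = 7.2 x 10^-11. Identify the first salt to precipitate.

Ba3(PO4)2

Each salt begins to precipitate when Q = Ksp, i.e. when [Ba^2+] reaches its threshold.
For Ba3(PO4)2: 8.3 × 10^-30 = (0.077)^2 × [Ba^2+]^3  ⇒  [Ba^2+] = 1.1 × 10^-9 M.
For BaCrO4: 7.2 x 10^-11 = 0.0089 × [Ba^2+]  ⇒  [Ba^2+] = 8.1 × 10^-9 M.
The salt with the lower threshold [Ba^2+] precipitates first: Ba3(PO4)2.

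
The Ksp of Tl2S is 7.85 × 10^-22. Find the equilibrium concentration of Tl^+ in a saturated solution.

Tl2S(s) ⇌ 2 Tl^+(aq) + S^2-(aq)
Ksp = [Tl^+]^2[S^2-]
Let s = molar solubility. Then [Tl^+] = 2s and [S^2-] = s.
Substituting: Ksp = (2s)^2s = 4s^3
s^3 = 7.85 × 10^-22 / 4, so s = 5.811 × 10^-8 M
[Tl^+] = 2s = 1.16 x 10^-7 M

1.16 × 10^-7 M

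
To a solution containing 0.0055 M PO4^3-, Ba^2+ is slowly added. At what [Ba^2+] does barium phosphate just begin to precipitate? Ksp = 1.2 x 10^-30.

[Ba^2+] = 3.4 x 10^-9 M

Ba3(PO4)2(s) <=> 3 Ba^2+(aq) + 2 PO4^3-(aq)
Ksp = [Ba^2+]^3[PO4^3-]^2
Precipitation begins when Q = Ksp. With [PO4^3-] = 0.0055 M:
1.2 x 10^-30 = (0.0055)^2 × [Ba^2+]^3
[Ba^2+] = (1.2 x 10^-30 / 3.03 × 10^-5)^(1/3) = 3.4 × 10^-9 M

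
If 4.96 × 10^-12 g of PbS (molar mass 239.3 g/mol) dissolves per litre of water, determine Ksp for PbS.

Molar solubility s = (4.96 x 10^-12 g/L) / (239.3 g/mol) = 2.073 x 10^-14 M.
PbS(s) ⇌ Pb^2+(aq) + S^2-(aq)
If s mol/L of PbS dissolves, [Pb^2+] = s and [S^2-] = s.
Ksp = [Pb^2+][S^2-]
Ksp = s × s = s^2
Ksp = (2.073 x 10^-14)^2 = 4.30 × 10^-28

Ksp = 4.30 × 10^-28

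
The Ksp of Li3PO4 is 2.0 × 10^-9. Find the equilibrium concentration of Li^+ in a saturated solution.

8.8 × 10^-3 M

Li3PO4(s) <=> 3 Li^+ + PO4^3-
Ksp = [Li^+]^3[PO4^3-]
If s mol/L of Li3PO4 dissolves, [Li^+] = 3s and [PO4^3-] = s.
Substituting: Ksp = (3s)^3s = 27s^4
s = (2.0 × 10^-9 / 27)^(1/4) = 2.93 × 10^-3 M
[Li^+] = 3s = 8.8 x 10^-3 M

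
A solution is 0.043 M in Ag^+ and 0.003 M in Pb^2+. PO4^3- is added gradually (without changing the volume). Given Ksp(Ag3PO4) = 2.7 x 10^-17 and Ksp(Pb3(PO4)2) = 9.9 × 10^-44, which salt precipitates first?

Precipitation of each salt starts when its ion product equals its Ksp.
For Ag3PO4: 2.7 x 10^-17 = (0.043)^3 × [PO4^3-]  ⇒  [PO4^3-] = 3.4 × 10^-13 M.
For Pb3(PO4)2: 9.9 × 10^-44 = (0.003)^3 × [PO4^3-]^2  ⇒  [PO4^3-] = 1.9 x 10^-18 M.
The salt with the lower threshold [PO4^3-] precipitates first: Pb3(PO4)2.

Pb3(PO4)2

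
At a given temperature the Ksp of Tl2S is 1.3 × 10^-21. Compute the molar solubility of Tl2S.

s ≈ 6.9 x 10^-8 M

Tl2S(s) ⇌ 2 Tl^+ + S^2-
Ksp = [Tl^+]^2[S^2-]
With molar solubility s: [Tl^+] = 2s, [S^2-] = s.
Substituting: Ksp = (2s)^2s = 4s^3
s = (1.3 × 10^-21 / 4)^(1/3) = 6.9 × 10^-8 M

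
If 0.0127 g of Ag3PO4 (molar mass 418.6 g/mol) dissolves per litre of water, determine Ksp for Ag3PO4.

Molar solubility s = (1.27 x 10^-2 g/L) / (418.6 g/mol) = 3.034 × 10^-5 M.
Ag3PO4(s) <=> 3 Ag^+(aq) + PO4^3-(aq)
With molar solubility s: [Ag^+] = 3s, [PO4^3-] = s.
Ksp = [Ag^+]^3[PO4^3-]
Ksp = (3s)^3s = 27s^4
Ksp = 27 × (3.034 x 10^-5)^4 = 2.29 × 10^-17

2.29 x 10^-17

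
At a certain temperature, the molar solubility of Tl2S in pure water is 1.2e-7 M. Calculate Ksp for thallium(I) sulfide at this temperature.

Tl2S(s) ⇌ 2 Tl^+ + S^2-
For each mole of Tl2S that dissolves: [Tl^+] = 2s, [S^2-] = s.
Ksp = [Tl^+]^2[S^2-]
Ksp = (2s)^2s = 4s^3
With s = 1.2 × 10^-7: Ksp = 6.9 x 10^-21

6.9e-21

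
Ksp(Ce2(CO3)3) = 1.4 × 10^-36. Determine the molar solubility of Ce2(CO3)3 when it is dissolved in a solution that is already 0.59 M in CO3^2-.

Ce2(CO3)3(s) <=> 2 Ce^3+(aq) + 3 CO3^2-(aq)
Ksp = [Ce^3+]^2[CO3^2-]^3
Let s = moles of Ce2(CO3)3 that dissolve per litre. [Ce^3+] = 2s, [CO3^2-] = 0.59 + 3s ≈ 0.59 (since the CO3^2- already present dominates).
Ksp ≈ (2s)^2 × (0.59)^3
s = 1.3 x 10^-18 M
Check: 3s = 3.9 × 10^-18 ≪ 0.59, so the approximation is valid.

s = 1.3 × 10^-18 M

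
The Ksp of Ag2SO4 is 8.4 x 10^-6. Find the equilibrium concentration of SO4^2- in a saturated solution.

[SO4^2-] ≈ 1.3 × 10^-2 M

Ag2SO4(s) ⇌ 2 Ag^+ + SO4^2-
Ksp = [Ag^+]^2[SO4^2-]
If s mol/L of Ag2SO4 dissolves, [Ag^+] = 2s and [SO4^2-] = s.
So Ksp = (2s)^2 × s = 4s^3
s^3 = 8.4 x 10^-6 / 4, so s = 1.28 × 10^-2 M
[SO4^2-] = s = 1.3 x 10^-2 M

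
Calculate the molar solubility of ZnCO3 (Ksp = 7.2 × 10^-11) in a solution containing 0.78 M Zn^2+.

ZnCO3(s) ⇌ Zn^2+(aq) + CO3^2-(aq)
Ksp = [Zn^2+][CO3^2-]
If s mol/L dissolves here, [Zn^2+] = 0.78 + s ≈ 0.78, [CO3^2-] = s (Ksp is small, so little additional dissolves).
Ksp ≈ 0.78 × s
s = 9.2 x 10^-11 M
Check: s = 9.2 × 10^-11 ≪ 0.78, so the approximation is valid.

s = 9.2 × 10^-11 M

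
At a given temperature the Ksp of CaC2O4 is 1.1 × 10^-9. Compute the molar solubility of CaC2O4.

3.3 × 10^-5 M

CaC2O4(s) ⇌ Ca^2+(aq) + C2O4^2-(aq)
Ksp = [Ca^2+][C2O4^2-]
Let s = molar solubility. Then [Ca^2+] = s and [C2O4^2-] = s.
Ksp = s × s = s^2
s = √(1.1 × 10^-9) = 3.3 × 10^-5 M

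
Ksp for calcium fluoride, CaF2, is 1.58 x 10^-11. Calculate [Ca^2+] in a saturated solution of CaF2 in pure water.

1.58 × 10^-4 M

CaF2(s) <=> Ca^2+(aq) + 2 F^-(aq)
Ksp = [Ca^2+][F^-]^2
Let s = molar solubility. Then [Ca^2+] = s and [F^-] = 2s.
Substituting: Ksp = s(2s)^2 = 4s^3
s^3 = 1.58 x 10^-11 / 4, so s = 1.581 × 10^-4 M
[Ca^2+] = s = 1.58 × 10^-4 M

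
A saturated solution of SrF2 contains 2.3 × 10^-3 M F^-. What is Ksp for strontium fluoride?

SrF2(s) <=> Sr^2+ + 2 F^-
Stoichiometry gives [Sr^2+] = (1/2)[F^-] = 1.15 x 10^-3 M.
Ksp = [Sr^2+][F^-]^2
Ksp = 1.15 × 10^-3 × (2.3 × 10^-3)^2 = 6.1 × 10^-9

6.1e-9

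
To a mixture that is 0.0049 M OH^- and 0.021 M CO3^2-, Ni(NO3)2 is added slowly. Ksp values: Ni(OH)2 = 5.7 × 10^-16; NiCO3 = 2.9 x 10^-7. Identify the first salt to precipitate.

Precipitation of each salt starts when its ion product equals its Ksp.
For Ni(OH)2: 5.7 × 10^-16 = (0.0049)^2 × [Ni^2+]  ⇒  [Ni^2+] = 2.4 × 10^-11 M.
For NiCO3: 2.9 x 10^-7 = 0.021 × [Ni^2+]  ⇒  [Ni^2+] = 1.4 × 10^-5 M.
The salt with the lower threshold [Ni^2+] precipitates first: Ni(OH)2.

Ni(OH)2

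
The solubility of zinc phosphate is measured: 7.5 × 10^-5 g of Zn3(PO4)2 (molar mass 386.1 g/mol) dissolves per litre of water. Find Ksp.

Ksp ≈ 3.0 x 10^-32

Molar solubility s = (7.5 x 10^-5 g/L) / (386.1 g/mol) = 1.94 × 10^-7 M.
Zn3(PO4)2(s) ⇌ 3 Zn^2+(aq) + 2 PO4^3-(aq)
Let s = molar solubility. Then [Zn^2+] = 3s and [PO4^3-] = 2s.
Ksp = [Zn^2+]^3[PO4^3-]^2
So Ksp = (3s)^3 × (2s)^2 = 108s^5
With s = 1.94 × 10^-7: Ksp = 3.0 × 10^-32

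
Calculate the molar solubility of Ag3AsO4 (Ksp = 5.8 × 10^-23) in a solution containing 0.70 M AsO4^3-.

s ≈ 1.5e-8 M

Ag3AsO4(s) ⇌ 3 Ag^+ + AsO4^3-
Ksp = [Ag^+]^3[AsO4^3-]
Let s be the molar solubility in this solution. [Ag^+] = 3s, [AsO4^3-] = 0.70 + s ≈ 0.70 (since the AsO4^3- already present dominates).
Ksp ≈ (3s)^3 × 0.70
s = 1.5 x 10^-8 M
Check: s = 1.5 x 10^-8 ≪ 0.70, so the approximation is valid.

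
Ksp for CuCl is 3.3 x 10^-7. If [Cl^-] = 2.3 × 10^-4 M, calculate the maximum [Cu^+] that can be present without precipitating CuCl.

CuCl(s) ⇌ Cu^+(aq) + Cl^-(aq)
Ksp = [Cu^+][Cl^-]
Precipitation begins when Q = Ksp. With [Cl^-] = 2.3 × 10^-4 M:
3.3 x 10^-7 = (2.3 × 10^-4) × [Cu^+]
[Cu^+] = (3.3 x 10^-7 / 2.3 × 10^-4) = 1.4 × 10^-3 M

1.4 × 10^-3 M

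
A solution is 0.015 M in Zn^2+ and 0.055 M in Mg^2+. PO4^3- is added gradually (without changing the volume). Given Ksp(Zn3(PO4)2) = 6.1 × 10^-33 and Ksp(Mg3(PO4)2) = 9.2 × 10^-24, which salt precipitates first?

Zn3(PO4)2

Precipitation of each salt starts when its ion product equals its Ksp.
For Zn3(PO4)2: 6.1 × 10^-33 = (0.015)^3 × [PO4^3-]^2  ⇒  [PO4^3-] = 4.3 x 10^-14 M.
For Mg3(PO4)2: 9.2 × 10^-24 = (0.055)^3 × [PO4^3-]^2  ⇒  [PO4^3-] = 2.4 x 10^-10 M.
The salt with the lower threshold [PO4^3-] precipitates first: Zn3(PO4)2.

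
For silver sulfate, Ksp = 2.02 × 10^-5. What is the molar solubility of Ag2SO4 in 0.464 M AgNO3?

9.38e-5 M

Ag2SO4(s) ⇌ 2 Ag^+ + SO4^2-
Ksp = [Ag^+]^2[SO4^2-]
Let s = moles of Ag2SO4 that dissolve per litre. [Ag^+] = 0.464 + 2s ≈ 0.464, [SO4^2-] = s (common-ion effect: Ag^+ is already 0.464 M).
Ksp ≈ (0.464)^2 × s
s = 9.38 x 10^-5 M
Check: 2s = 1.9 x 10^-4 ≪ 0.464, so the approximation is valid.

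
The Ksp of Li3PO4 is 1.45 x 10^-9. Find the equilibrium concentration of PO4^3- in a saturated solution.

2.71 x 10^-3 M

Li3PO4(s) ⇌ 3 Li^+ + PO4^3-
Ksp = [Li^+]^3[PO4^3-]
With molar solubility s: [Li^+] = 3s, [PO4^3-] = s.
So Ksp = (3s)^3 × s = 27s^4
s = (1.45 x 10^-9 / 27)^(1/4) = 2.707 x 10^-3 M
[PO4^3-] = s = 2.71 × 10^-3 M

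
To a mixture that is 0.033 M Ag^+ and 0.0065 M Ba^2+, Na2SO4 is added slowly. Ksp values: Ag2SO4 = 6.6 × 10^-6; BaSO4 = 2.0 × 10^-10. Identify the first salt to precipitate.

Precipitation of each salt starts when its ion product equals its Ksp.
For Ag2SO4: 6.6 × 10^-6 = (0.033)^2 × [SO4^2-]  ⇒  [SO4^2-] = 6.1 × 10^-3 M.
For BaSO4: 2.0 × 10^-10 = 0.0065 × [SO4^2-]  ⇒  [SO4^2-] = 3.1 × 10^-8 M.
The salt with the lower threshold [SO4^2-] precipitates first: BaSO4.

BaSO4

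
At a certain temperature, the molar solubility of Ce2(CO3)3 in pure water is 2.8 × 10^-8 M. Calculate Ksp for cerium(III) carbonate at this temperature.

Ce2(CO3)3(s) ⇌ 2 Ce^3+ + 3 CO3^2-
If s mol/L of Ce2(CO3)3 dissolves, [Ce^3+] = 2s and [CO3^2-] = 3s.
Ksp = [Ce^3+]^2[CO3^2-]^3
Ksp = (2s)^2(3s)^3 = 108s^5
With s = 2.8 × 10^-8: Ksp = 1.9 × 10^-36

Ksp ≈ 1.9e-36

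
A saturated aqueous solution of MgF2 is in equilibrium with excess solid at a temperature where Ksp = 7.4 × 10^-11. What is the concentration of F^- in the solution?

MgF2(s) <=> Mg^2+(aq) + 2 F^-(aq)
Ksp = [Mg^2+][F^-]^2
With molar solubility s: [Mg^2+] = s, [F^-] = 2s.
So Ksp = s × (2s)^2 = 4s^3
s = (7.4 × 10^-11 / 4)^(1/3) = 2.64 x 10^-4 M
[F^-] = 2s = 5.3 x 10^-4 M

5.3 × 10^-4 M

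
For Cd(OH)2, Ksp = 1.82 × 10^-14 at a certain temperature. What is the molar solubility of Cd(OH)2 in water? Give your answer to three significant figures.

Cd(OH)2(s) ⇌ Cd^2+ + 2 OH^-
Ksp = [Cd^2+][OH^-]^2
For each mole of Cd(OH)2 that dissolves: [Cd^2+] = s, [OH^-] = 2s.
Substituting: Ksp = s(2s)^2 = 4s^3
s^3 = 1.82 × 10^-14 / 4, so s = 1.66 × 10^-5 M

s = 1.66 × 10^-5 M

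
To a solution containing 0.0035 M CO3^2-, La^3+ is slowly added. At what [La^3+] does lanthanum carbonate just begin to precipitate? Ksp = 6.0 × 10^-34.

La2(CO3)3(s) ⇌ 2 La^3+(aq) + 3 CO3^2-(aq)
Ksp = [La^3+]^2[CO3^2-]^3
Precipitation begins when Q = Ksp. With [CO3^2-] = 0.0035 M:
6.0 × 10^-34 = (0.0035)^3 × [La^3+]^2
[La^3+] = (6.0 × 10^-34 / 4.29 × 10^-8)^(1/2) = 1.2 × 10^-13 M

[La^3+] = 1.2e-13 M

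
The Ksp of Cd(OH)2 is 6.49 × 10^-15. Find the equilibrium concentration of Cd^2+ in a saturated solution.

Cd(OH)2(s) ⇌ Cd^2+(aq) + 2 OH^-(aq)
Ksp = [Cd^2+][OH^-]^2
For each mole of Cd(OH)2 that dissolves: [Cd^2+] = s, [OH^-] = 2s.
Substituting: Ksp = s(2s)^2 = 4s^3
Solving, s = (6.49 × 10^-15/4)^(1/3) = 1.175 x 10^-5 M
[Cd^2+] = s = 1.18 x 10^-5 M

[Cd^2+] ≈ 1.18 x 10^-5 M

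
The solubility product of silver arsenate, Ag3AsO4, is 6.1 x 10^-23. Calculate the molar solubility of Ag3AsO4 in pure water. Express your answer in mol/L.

Ag3AsO4(s) ⇌ 3 Ag^+(aq) + AsO4^3-(aq)
Ksp = [Ag^+]^3[AsO4^3-]
Let s = molar solubility. Then [Ag^+] = 3s and [AsO4^3-] = s.
Substituting: Ksp = (3s)^3s = 27s^4
Solving, s = (6.1 x 10^-23/27)^(1/4) = 1.2 × 10^-6 M

1.2 × 10^-6 M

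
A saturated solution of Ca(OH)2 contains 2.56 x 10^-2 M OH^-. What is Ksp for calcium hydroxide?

Ca(OH)2(s) <=> Ca^2+ + 2 OH^-
Stoichiometry gives [Ca^2+] = (1/2)[OH^-] = 1.280 x 10^-2 M.
Ksp = [Ca^2+][OH^-]^2
Ksp = 1.280 × 10^-2 × (2.56 × 10^-2)^2 = 8.39 × 10^-6

8.39e-6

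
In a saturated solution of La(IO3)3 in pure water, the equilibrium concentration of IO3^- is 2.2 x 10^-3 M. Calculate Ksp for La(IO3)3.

La(IO3)3(s) <=> La^3+(aq) + 3 IO3^-(aq)
Stoichiometry gives [La^3+] = (1/3)[IO3^-] = 7.33 × 10^-4 M.
Ksp = [La^3+][IO3^-]^3
Ksp = 7.33 x 10^-4 × (2.2 × 10^-3)^3 = 7.8 × 10^-12

7.8 x 10^-12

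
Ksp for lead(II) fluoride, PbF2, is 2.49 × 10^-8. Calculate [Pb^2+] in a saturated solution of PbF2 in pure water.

PbF2(s) <=> Pb^2+ + 2 F^-
Ksp = [Pb^2+][F^-]^2
With molar solubility s: [Pb^2+] = s, [F^-] = 2s.
Ksp = s(2s)^2 = 4s^3
s^3 = 2.49 × 10^-8 / 4, so s = 1.840 × 10^-3 M
[Pb^2+] = s = 1.84 x 10^-3 M

[Pb^2+] ≈ 1.84e-3 M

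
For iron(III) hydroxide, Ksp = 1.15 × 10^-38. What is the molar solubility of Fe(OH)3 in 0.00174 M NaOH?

s ≈ 2.18e-30 M

Fe(OH)3(s) ⇌ Fe^3+ + 3 OH^-
Ksp = [Fe^3+][OH^-]^3
Let s be the molar solubility in this solution. [Fe^3+] = s, [OH^-] = 0.00174 + 3s ≈ 0.00174 (since OH^- from NaOH dominates).
Ksp ≈ s × (0.00174)^3
s = 2.18 × 10^-30 M
Check: 3s = 6.5 × 10^-30 ≪ 0.00174, so the approximation is valid.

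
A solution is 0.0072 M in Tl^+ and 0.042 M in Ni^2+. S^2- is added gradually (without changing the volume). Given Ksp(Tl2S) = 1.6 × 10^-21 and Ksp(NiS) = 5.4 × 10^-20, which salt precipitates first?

Each salt begins to precipitate when Q = Ksp, i.e. when [S^2-] reaches its threshold.
For Tl2S: 1.6 × 10^-21 = (0.0072)^2 × [S^2-]  ⇒  [S^2-] = 3.1 × 10^-17 M.
For NiS: 5.4 × 10^-20 = 0.042 × [S^2-]  ⇒  [S^2-] = 1.3 × 10^-18 M.
The salt with the lower threshold [S^2-] precipitates first: NiS.

NiS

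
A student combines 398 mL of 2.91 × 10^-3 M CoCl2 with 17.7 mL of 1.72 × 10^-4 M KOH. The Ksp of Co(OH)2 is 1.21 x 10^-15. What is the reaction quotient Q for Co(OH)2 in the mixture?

Total volume = 398 + 17.7 = 415.7 mL.
[Co^2+] = 2.91 x 10^-3 × (398/415.7) = 2.786 × 10^-3 M
[OH^-] = 1.72 × 10^-4 × (17.7/415.7) = 7.324 × 10^-6 M
Co(OH)2(s) ⇌ Co^2+(aq) + 2 OH^-(aq), so Q = [Co^2+][OH^-]^2
Q = (2.786 × 10^-3)(7.324 × 10^-6)^2 = 1.49 x 10^-13
Q > Ksp, so Co(OH)2 will precipitate.

Q = 1.49 × 10^-13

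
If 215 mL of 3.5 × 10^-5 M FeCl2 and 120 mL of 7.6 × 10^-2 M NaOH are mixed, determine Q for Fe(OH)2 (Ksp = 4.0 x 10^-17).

Q = 1.7 × 10^-8

Total volume = 215 + 120 = 335 mL.
[Fe^2+] = 3.5 × 10^-5 × (215/335) = 2.25 x 10^-5 M
[OH^-] = 7.6 x 10^-2 × (120/335) = 2.72 x 10^-2 M
Fe(OH)2(s) <=> Fe^2+(aq) + 2 OH^-(aq), so Q = [Fe^2+][OH^-]^2
Q = (2.25 x 10^-5)(2.72 x 10^-2)^2 = 1.7 x 10^-8
Q > Ksp, so Fe(OH)2 will precipitate.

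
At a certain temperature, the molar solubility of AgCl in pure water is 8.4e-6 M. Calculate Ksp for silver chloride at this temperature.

AgCl(s) ⇌ Ag^+(aq) + Cl^-(aq)
Let s = molar solubility. Then [Ag^+] = s and [Cl^-] = s.
Ksp = [Ag^+][Cl^-]
Ksp = s^2
With s = 8.4 x 10^-6: Ksp = 7.1 × 10^-11

Ksp = 7.1 × 10^-11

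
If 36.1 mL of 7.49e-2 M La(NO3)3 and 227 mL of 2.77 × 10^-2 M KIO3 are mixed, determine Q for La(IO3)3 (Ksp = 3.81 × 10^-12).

Q ≈ 1.40 × 10^-7

Total volume = 36.1 + 227 = 263.1 mL.
[La^3+] = 7.49 x 10^-2 × (36.1/263.1) = 1.028 × 10^-2 M
[IO3^-] = 2.77 x 10^-2 × (227/263.1) = 2.390 x 10^-2 M
La(IO3)3(s) <=> La^3+(aq) + 3 IO3^-(aq), so Q = [La^3+][IO3^-]^3
Q = (1.028 × 10^-2)(2.390 × 10^-2)^3 = 1.40 x 10^-7
Q > Ksp, so La(IO3)3 will precipitate.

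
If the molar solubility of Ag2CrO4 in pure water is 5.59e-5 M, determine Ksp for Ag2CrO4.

Ksp = 6.99e-13

Ag2CrO4(s) ⇌ 2 Ag^+(aq) + CrO4^2-(aq)
For each mole of Ag2CrO4 that dissolves: [Ag^+] = 2s, [CrO4^2-] = s.
Ksp = [Ag^+]^2[CrO4^2-]
So Ksp = (2s)^2 × s = 4s^3
Ksp = 4 × (5.59 × 10^-5)^3 = 6.99 x 10^-13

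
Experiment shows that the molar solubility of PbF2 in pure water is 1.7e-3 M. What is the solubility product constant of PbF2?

PbF2(s) ⇌ Pb^2+ + 2 F^-
With molar solubility s: [Pb^2+] = s, [F^-] = 2s.
Ksp = [Pb^2+][F^-]^2
Ksp = s(2s)^2 = 4s^3
Ksp = 4 × (1.7 × 10^-3)^3 = 2.0 x 10^-8

Ksp ≈ 2.0 x 10^-8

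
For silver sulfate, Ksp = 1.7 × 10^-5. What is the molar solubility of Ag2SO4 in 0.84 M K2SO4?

2.2e-3 M

Ag2SO4(s) <=> 2 Ag^+(aq) + SO4^2-(aq)
Ksp = [Ag^+]^2[SO4^2-]
Let s be the molar solubility in this solution. [Ag^+] = 2s, [SO4^2-] = 0.84 + s ≈ 0.84 (Ksp is small, so little additional dissolves).
Ksp ≈ (2s)^2 × 0.84
s = 2.2 × 10^-3 M
Check: s = 2.2 × 10^-3 ≪ 0.84, so the approximation is valid.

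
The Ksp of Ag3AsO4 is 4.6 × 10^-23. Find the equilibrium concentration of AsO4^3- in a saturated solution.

Ag3AsO4(s) ⇌ 3 Ag^+ + AsO4^3-
Ksp = [Ag^+]^3[AsO4^3-]
With molar solubility s: [Ag^+] = 3s, [AsO4^3-] = s.
Ksp = (3s)^3s = 27s^4
s = (4.6 × 10^-23 / 27)^(1/4) = 1.14 × 10^-6 M
[AsO4^3-] = s = 1.1 x 10^-6 M

[AsO4^3-] ≈ 1.1 x 10^-6 M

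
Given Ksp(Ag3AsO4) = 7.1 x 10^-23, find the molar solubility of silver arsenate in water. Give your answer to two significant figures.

Ag3AsO4(s) ⇌ 3 Ag^+(aq) + AsO4^3-(aq)
Ksp = [Ag^+]^3[AsO4^3-]
If s mol/L of Ag3AsO4 dissolves, [Ag^+] = 3s and [AsO4^3-] = s.
Ksp = (3s)^3s = 27s^4
s^4 = 7.1 x 10^-23 / 27, so s = 1.3 × 10^-6 M

s ≈ 1.3 × 10^-6 M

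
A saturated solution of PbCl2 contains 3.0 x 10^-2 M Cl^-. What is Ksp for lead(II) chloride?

PbCl2(s) <=> Pb^2+ + 2 Cl^-
Stoichiometry gives [Pb^2+] = (1/2)[Cl^-] = 1.50 × 10^-2 M.
Ksp = [Pb^2+][Cl^-]^2
Ksp = 1.50 x 10^-2 × (3.0 x 10^-2)^2 = 1.4 × 10^-5

Ksp ≈ 1.4e-5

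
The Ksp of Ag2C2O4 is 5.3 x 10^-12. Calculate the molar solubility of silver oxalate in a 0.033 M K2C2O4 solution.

6.3 × 10^-6 M

Ag2C2O4(s) ⇌ 2 Ag^+(aq) + C2O4^2-(aq)
Ksp = [Ag^+]^2[C2O4^2-]
Let s = moles of Ag2C2O4 that dissolve per litre. [Ag^+] = 2s, [C2O4^2-] = 0.033 + s ≈ 0.033 (since C2O4^2- from K2C2O4 dominates).
Ksp ≈ (2s)^2 × 0.033
s = 6.3 × 10^-6 M
Check: s = 6.3 × 10^-6 ≪ 0.033, so the approximation is valid.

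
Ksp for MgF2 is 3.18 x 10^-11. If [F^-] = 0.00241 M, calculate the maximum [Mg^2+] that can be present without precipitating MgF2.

MgF2(s) ⇌ Mg^2+(aq) + 2 F^-(aq)
Ksp = [Mg^2+][F^-]^2
Precipitation begins when Q = Ksp. With [F^-] = 0.00241 M:
3.18 x 10^-11 = (0.00241)^2 × [Mg^2+]
[Mg^2+] = (3.18 x 10^-11 / 5.808 × 10^-6) = 5.48 × 10^-6 M

[Mg^2+] = 5.48 × 10^-6 M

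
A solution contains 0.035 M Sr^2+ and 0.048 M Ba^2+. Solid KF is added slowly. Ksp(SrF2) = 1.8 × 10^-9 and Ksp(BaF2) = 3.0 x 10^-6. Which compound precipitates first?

Each salt begins to precipitate when Q = Ksp, i.e. when [F^-] reaches its threshold.
For SrF2: 1.8 × 10^-9 = 0.035 × [F^-]^2  ⇒  [F^-] = 2.3 x 10^-4 M.
For BaF2: 3.0 x 10^-6 = 0.048 × [F^-]^2  ⇒  [F^-] = 7.9 × 10^-3 M.
The salt with the lower threshold [F^-] precipitates first: SrF2.

SrF2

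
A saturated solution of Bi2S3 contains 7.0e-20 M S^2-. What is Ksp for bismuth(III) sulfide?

Ksp = 7.5e-97

Bi2S3(s) <=> 2 Bi^3+(aq) + 3 S^2-(aq)
Stoichiometry gives [Bi^3+] = (2/3)[S^2-] = 4.67 × 10^-20 M.
Ksp = [Bi^3+]^2[S^2-]^3
Ksp = (4.67 x 10^-20)^2 × (7.0 x 10^-20)^3 = 7.5 x 10^-97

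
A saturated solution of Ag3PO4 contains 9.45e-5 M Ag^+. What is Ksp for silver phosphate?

Ag3PO4(s) ⇌ 3 Ag^+ + PO4^3-
Stoichiometry gives [PO4^3-] = (1/3)[Ag^+] = 3.150 × 10^-5 M.
Ksp = [Ag^+]^3[PO4^3-]
Ksp = (9.45 x 10^-5)^3 × 3.150 × 10^-5 = 2.66 × 10^-17

Ksp = 2.66e-17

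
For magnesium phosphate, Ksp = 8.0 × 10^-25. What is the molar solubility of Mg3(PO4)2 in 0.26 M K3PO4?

Mg3(PO4)2(s) ⇌ 3 Mg^2+ + 2 PO4^3-
Ksp = [Mg^2+]^3[PO4^3-]^2
If s mol/L dissolves here, [Mg^2+] = 3s, [PO4^3-] = 0.26 + 2s ≈ 0.26 (common-ion effect: PO4^3- is already 0.26 M).
Ksp ≈ (3s)^3 × (0.26)^2
s = 7.6 × 10^-9 M
Check: 2s = 1.5 × 10^-8 ≪ 0.26, so the approximation is valid.

s ≈ 7.6 x 10^-9 M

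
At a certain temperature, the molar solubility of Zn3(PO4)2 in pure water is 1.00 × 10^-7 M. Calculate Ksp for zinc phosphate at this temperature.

Zn3(PO4)2(s) ⇌ 3 Zn^2+(aq) + 2 PO4^3-(aq)
For each mole of Zn3(PO4)2 that dissolves: [Zn^2+] = 3s, [PO4^3-] = 2s.
Ksp = [Zn^2+]^3[PO4^3-]^2
Ksp = (3s)^3(2s)^2 = 108s^5
With s = 1.00 × 10^-7: Ksp = 1.08 × 10^-33

Ksp ≈ 1.08 × 10^-33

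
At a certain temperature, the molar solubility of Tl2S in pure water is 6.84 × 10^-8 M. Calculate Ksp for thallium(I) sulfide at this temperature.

Ksp = 1.28e-21

Tl2S(s) <=> 2 Tl^+(aq) + S^2-(aq)
For each mole of Tl2S that dissolves: [Tl^+] = 2s, [S^2-] = s.
Ksp = [Tl^+]^2[S^2-]
Substituting: Ksp = (2s)^2s = 4s^3
Ksp = 4 × (6.84 × 10^-8)^3 = 1.28 x 10^-21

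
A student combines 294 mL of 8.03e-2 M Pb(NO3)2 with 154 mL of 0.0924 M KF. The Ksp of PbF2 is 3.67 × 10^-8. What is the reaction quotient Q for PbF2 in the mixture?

Q = 5.32 × 10^-5

Total volume = 294 + 154 = 448 mL.
[Pb^2+] = 8.03 × 10^-2 × (294/448) = 5.270 × 10^-2 M
[F^-] = 9.24 x 10^-2 × (154/448) = 3.176 × 10^-2 M
PbF2(s) <=> Pb^2+(aq) + 2 F^-(aq), so Q = [Pb^2+][F^-]^2
Q = (5.270 × 10^-2)(3.176 × 10^-2)^2 = 5.32 × 10^-5
Q > Ksp, so PbF2 will precipitate.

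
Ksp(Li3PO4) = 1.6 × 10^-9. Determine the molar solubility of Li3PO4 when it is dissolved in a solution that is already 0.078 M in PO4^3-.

s ≈ 9.1 x 10^-4 M

Li3PO4(s) ⇌ 3 Li^+(aq) + PO4^3-(aq)
Ksp = [Li^+]^3[PO4^3-]
Let s = moles of Li3PO4 that dissolve per litre. [Li^+] = 3s, [PO4^3-] = 0.078 + s ≈ 0.078 (since the PO4^3- already present dominates).
Ksp ≈ (3s)^3 × 0.078
s = 9.1 × 10^-4 M
Check: s = 9.1 x 10^-4 ≪ 0.078, so the approximation is valid.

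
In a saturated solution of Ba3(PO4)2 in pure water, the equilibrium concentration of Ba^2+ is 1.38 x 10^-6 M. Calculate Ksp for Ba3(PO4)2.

Ba3(PO4)2(s) ⇌ 3 Ba^2+(aq) + 2 PO4^3-(aq)
Stoichiometry gives [PO4^3-] = (2/3)[Ba^2+] = 9.200 × 10^-7 M.
Ksp = [Ba^2+]^3[PO4^3-]^2
Ksp = (1.38 x 10^-6)^3 × (9.200 × 10^-7)^2 = 2.22 × 10^-30

Ksp = 2.22 × 10^-30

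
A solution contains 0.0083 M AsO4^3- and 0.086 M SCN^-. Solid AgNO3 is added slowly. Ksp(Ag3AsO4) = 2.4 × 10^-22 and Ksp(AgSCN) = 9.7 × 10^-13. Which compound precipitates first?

Each salt begins to precipitate when Q = Ksp, i.e. when [Ag^+] reaches its threshold.
For Ag3AsO4: 2.4 × 10^-22 = 0.0083 × [Ag^+]^3  ⇒  [Ag^+] = 3.1 × 10^-7 M.
For AgSCN: 9.7 × 10^-13 = 0.086 × [Ag^+]  ⇒  [Ag^+] = 1.1 × 10^-11 M.
The salt with the lower threshold [Ag^+] precipitates first: AgSCN.

AgSCN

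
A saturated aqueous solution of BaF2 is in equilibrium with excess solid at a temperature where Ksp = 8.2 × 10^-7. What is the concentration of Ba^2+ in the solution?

BaF2(s) <=> Ba^2+(aq) + 2 F^-(aq)
Ksp = [Ba^2+][F^-]^2
If s mol/L of BaF2 dissolves, [Ba^2+] = s and [F^-] = 2s.
Substituting: Ksp = s(2s)^2 = 4s^3
s = (8.2 × 10^-7 / 4)^(1/3) = 5.90 x 10^-3 M
[Ba^2+] = s = 5.9 × 10^-3 M

[Ba^2+] ≈ 5.9 × 10^-3 M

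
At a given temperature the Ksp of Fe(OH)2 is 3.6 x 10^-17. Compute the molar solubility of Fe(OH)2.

s = 2.1 x 10^-6 M

Fe(OH)2(s) ⇌ Fe^2+ + 2 OH^-
Ksp = [Fe^2+][OH^-]^2
For each mole of Fe(OH)2 that dissolves: [Fe^2+] = s, [OH^-] = 2s.
Substituting: Ksp = s(2s)^2 = 4s^3
s^3 = 3.6 x 10^-17 / 4, so s = 2.1 × 10^-6 M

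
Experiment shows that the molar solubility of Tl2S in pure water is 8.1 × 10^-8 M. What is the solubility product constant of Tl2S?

Ksp ≈ 2.1 × 10^-21

Tl2S(s) ⇌ 2 Tl^+ + S^2-
Let s = molar solubility. Then [Tl^+] = 2s and [S^2-] = s.
Ksp = [Tl^+]^2[S^2-]
Ksp = (2s)^2s = 4s^3
Ksp = 4 × (8.1 × 10^-8)^3 = 2.1 × 10^-21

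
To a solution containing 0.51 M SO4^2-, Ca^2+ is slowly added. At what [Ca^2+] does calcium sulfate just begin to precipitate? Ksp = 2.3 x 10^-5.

CaSO4(s) ⇌ Ca^2+ + SO4^2-
Ksp = [Ca^2+][SO4^2-]
Precipitation begins when Q = Ksp. With [SO4^2-] = 0.51 M:
2.3 x 10^-5 = (0.51) × [Ca^2+]
[Ca^2+] = (2.3 x 10^-5 / 5.1 x 10^-1) = 4.5 x 10^-5 M

4.5 × 10^-5 M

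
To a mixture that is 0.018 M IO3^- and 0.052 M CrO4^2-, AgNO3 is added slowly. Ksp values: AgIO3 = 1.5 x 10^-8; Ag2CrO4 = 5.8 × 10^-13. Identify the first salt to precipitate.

AgIO3

Each salt begins to precipitate when Q = Ksp, i.e. when [Ag^+] reaches its threshold.
For AgIO3: 1.5 x 10^-8 = 0.018 × [Ag^+]  ⇒  [Ag^+] = 8.3 × 10^-7 M.
For Ag2CrO4: 5.8 × 10^-13 = 0.052 × [Ag^+]^2  ⇒  [Ag^+] = 3.3 x 10^-6 M.
The salt with the lower threshold [Ag^+] precipitates first: AgIO3.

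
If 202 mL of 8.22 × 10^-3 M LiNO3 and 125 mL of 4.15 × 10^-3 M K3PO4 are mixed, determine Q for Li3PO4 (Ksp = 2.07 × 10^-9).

Q = 2.08 × 10^-10

Total volume = 202 + 125 = 327 mL.
[Li^+] = 8.22 x 10^-3 × (202/327) = 5.078 × 10^-3 M
[PO4^3-] = 4.15 × 10^-3 × (125/327) = 1.586 × 10^-3 M
Li3PO4(s) ⇌ 3 Li^+(aq) + PO4^3-(aq), so Q = [Li^+]^3[PO4^3-]
Q = (5.078 x 10^-3)^3(1.586 x 10^-3) = 2.08 × 10^-10
Q < Ksp, so no precipitate of Li3PO4 forms.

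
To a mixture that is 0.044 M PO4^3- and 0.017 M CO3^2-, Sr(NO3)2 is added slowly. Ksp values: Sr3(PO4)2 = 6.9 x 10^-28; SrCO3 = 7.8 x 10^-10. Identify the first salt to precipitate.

Precipitation of each salt starts when its ion product equals its Ksp.
For Sr3(PO4)2: 6.9 x 10^-28 = (0.044)^2 × [Sr^2+]^3  ⇒  [Sr^2+] = 7.1 × 10^-9 M.
For SrCO3: 7.8 x 10^-10 = 0.017 × [Sr^2+]  ⇒  [Sr^2+] = 4.6 x 10^-8 M.
The salt with the lower threshold [Sr^2+] precipitates first: Sr3(PO4)2.

Sr3(PO4)2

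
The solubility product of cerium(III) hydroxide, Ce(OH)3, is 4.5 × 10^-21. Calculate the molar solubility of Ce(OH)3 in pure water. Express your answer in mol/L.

s ≈ 3.6 x 10^-6 M

Ce(OH)3(s) ⇌ Ce^3+(aq) + 3 OH^-(aq)
Ksp = [Ce^3+][OH^-]^3
With molar solubility s: [Ce^3+] = s, [OH^-] = 3s.
Substituting: Ksp = s(3s)^3 = 27s^4
s^4 = 4.5 × 10^-21 / 27, so s = 3.6 × 10^-6 M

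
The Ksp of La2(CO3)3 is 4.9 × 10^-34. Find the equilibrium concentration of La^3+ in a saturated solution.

La2(CO3)3(s) ⇌ 2 La^3+ + 3 CO3^2-
Ksp = [La^3+]^2[CO3^2-]^3
Let s = molar solubility. Then [La^3+] = 2s and [CO3^2-] = 3s.
Substituting: Ksp = (2s)^2(3s)^3 = 108s^5
s^5 = 4.9 × 10^-34 / 108, so s = 8.54 x 10^-8 M
[La^3+] = 2s = 1.7 x 10^-7 M

[La^3+] ≈ 1.7e-7 M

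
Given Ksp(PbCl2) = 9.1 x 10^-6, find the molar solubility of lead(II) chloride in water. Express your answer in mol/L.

1.3 x 10^-2 M

PbCl2(s) ⇌ Pb^2+ + 2 Cl^-
Ksp = [Pb^2+][Cl^-]^2
For each mole of PbCl2 that dissolves: [Pb^2+] = s, [Cl^-] = 2s.
So Ksp = s × (2s)^2 = 4s^3
s^3 = 9.1 x 10^-6 / 4, so s = 1.3 × 10^-2 M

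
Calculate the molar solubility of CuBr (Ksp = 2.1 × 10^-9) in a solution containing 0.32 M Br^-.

CuBr(s) ⇌ Cu^+(aq) + Br^-(aq)
Ksp = [Cu^+][Br^-]
Let s = moles of CuBr that dissolve per litre. [Cu^+] = s, [Br^-] = 0.32 + s ≈ 0.32 (since the Br^- already present dominates).
Ksp ≈ s × 0.32
s = 6.6 × 10^-9 M
Check: s = 6.6 × 10^-9 ≪ 0.32, so the approximation is valid.

s = 6.6e-9 M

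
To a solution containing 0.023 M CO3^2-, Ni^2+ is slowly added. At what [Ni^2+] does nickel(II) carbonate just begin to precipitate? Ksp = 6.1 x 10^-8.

NiCO3(s) ⇌ Ni^2+(aq) + CO3^2-(aq)
Ksp = [Ni^2+][CO3^2-]
Precipitation begins when Q = Ksp. With [CO3^2-] = 0.023 M:
6.1 x 10^-8 = (0.023) × [Ni^2+]
[Ni^2+] = (6.1 x 10^-8 / 2.3 × 10^-2) = 2.7 × 10^-6 M

[Ni^2+] ≈ 2.7e-6 M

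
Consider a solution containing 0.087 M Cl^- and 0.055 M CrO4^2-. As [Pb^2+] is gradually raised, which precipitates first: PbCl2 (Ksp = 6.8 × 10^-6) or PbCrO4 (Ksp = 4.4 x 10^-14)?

Each salt begins to precipitate when Q = Ksp, i.e. when [Pb^2+] reaches its threshold.
For PbCl2: 6.8 × 10^-6 = (0.087)^2 × [Pb^2+]  ⇒  [Pb^2+] = 9.0 × 10^-4 M.
For PbCrO4: 4.4 x 10^-14 = 0.055 × [Pb^2+]  ⇒  [Pb^2+] = 8.0 × 10^-13 M.
The salt with the lower threshold [Pb^2+] precipitates first: PbCrO4.

PbCrO4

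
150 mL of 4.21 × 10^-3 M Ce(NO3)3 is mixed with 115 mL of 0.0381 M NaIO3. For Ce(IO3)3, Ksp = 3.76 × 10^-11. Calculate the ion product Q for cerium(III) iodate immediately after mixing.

Total volume = 150 + 115 = 265 mL.
[Ce^3+] = 4.21 × 10^-3 × (150/265) = 2.383 × 10^-3 M
[IO3^-] = 3.81 x 10^-2 × (115/265) = 1.653 × 10^-2 M
Ce(IO3)3(s) ⇌ Ce^3+(aq) + 3 IO3^-(aq), so Q = [Ce^3+][IO3^-]^3
Q = (2.383 × 10^-3)(1.653 x 10^-2)^3 = 1.08 × 10^-8
Q > Ksp, so Ce(IO3)3 will precipitate.

Q ≈ 1.08e-8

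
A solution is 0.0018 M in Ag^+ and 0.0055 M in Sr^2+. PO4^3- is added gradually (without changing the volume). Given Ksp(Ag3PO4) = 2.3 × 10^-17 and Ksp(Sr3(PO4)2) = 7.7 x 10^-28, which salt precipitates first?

Sr3(PO4)2

Precipitation of each salt starts when its ion product equals its Ksp.
For Ag3PO4: 2.3 × 10^-17 = (0.0018)^3 × [PO4^3-]  ⇒  [PO4^3-] = 3.9 × 10^-9 M.
For Sr3(PO4)2: 7.7 x 10^-28 = (0.0055)^3 × [PO4^3-]^2  ⇒  [PO4^3-] = 6.8 × 10^-11 M.
The salt with the lower threshold [PO4^3-] precipitates first: Sr3(PO4)2.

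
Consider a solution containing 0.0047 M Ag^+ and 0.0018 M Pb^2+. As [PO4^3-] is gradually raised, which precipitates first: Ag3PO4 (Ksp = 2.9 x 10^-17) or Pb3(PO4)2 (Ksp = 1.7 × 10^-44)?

Each salt begins to precipitate when Q = Ksp, i.e. when [PO4^3-] reaches its threshold.
For Ag3PO4: 2.9 x 10^-17 = (0.0047)^3 × [PO4^3-]  ⇒  [PO4^3-] = 2.8 × 10^-10 M.
For Pb3(PO4)2: 1.7 × 10^-44 = (0.0018)^3 × [PO4^3-]^2  ⇒  [PO4^3-] = 1.7 × 10^-18 M.
The salt with the lower threshold [PO4^3-] precipitates first: Pb3(PO4)2.

Pb3(PO4)2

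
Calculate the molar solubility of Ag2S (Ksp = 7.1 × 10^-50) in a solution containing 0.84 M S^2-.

s = 1.5e-25 M

Ag2S(s) <=> 2 Ag^+(aq) + S^2-(aq)
Ksp = [Ag^+]^2[S^2-]
If s mol/L dissolves here, [Ag^+] = 2s, [S^2-] = 0.84 + s ≈ 0.84 (Ksp is small, so little additional dissolves).
Ksp ≈ (2s)^2 × 0.84
s = 1.5 x 10^-25 M
Check: s = 1.5 × 10^-25 ≪ 0.84, so the approximation is valid.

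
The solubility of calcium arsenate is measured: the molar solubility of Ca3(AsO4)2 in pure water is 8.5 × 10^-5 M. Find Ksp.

Ca3(AsO4)2(s) ⇌ 3 Ca^2+(aq) + 2 AsO4^3-(aq)
With molar solubility s: [Ca^2+] = 3s, [AsO4^3-] = 2s.
Ksp = [Ca^2+]^3[AsO4^3-]^2
Ksp = (3s)^3(2s)^2 = 108s^5
Ksp = 108 × (8.5 x 10^-5)^5 = 4.8 × 10^-19

Ksp = 4.8 × 10^-19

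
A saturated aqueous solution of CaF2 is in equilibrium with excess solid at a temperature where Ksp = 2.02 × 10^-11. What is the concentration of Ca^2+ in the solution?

CaF2(s) ⇌ Ca^2+ + 2 F^-
Ksp = [Ca^2+][F^-]^2
With molar solubility s: [Ca^2+] = s, [F^-] = 2s.
Substituting: Ksp = s(2s)^2 = 4s^3
s = (2.02 × 10^-11 / 4)^(1/3) = 1.716 × 10^-4 M
[Ca^2+] = s = 1.72 x 10^-4 M

[Ca^2+] = 1.72 × 10^-4 M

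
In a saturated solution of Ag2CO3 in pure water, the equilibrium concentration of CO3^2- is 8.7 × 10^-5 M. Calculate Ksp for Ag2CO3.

Ag2CO3(s) ⇌ 2 Ag^+ + CO3^2-
Stoichiometry gives [Ag^+] = (2/1)[CO3^2-] = 1.74 × 10^-4 M.
Ksp = [Ag^+]^2[CO3^2-]
Ksp = (1.74 × 10^-4)^2 × 8.7 x 10^-5 = 2.6 × 10^-12

2.6e-12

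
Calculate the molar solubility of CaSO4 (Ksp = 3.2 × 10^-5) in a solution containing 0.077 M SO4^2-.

4.2 x 10^-4 M

CaSO4(s) ⇌ Ca^2+(aq) + SO4^2-(aq)
Ksp = [Ca^2+][SO4^2-]
Let s be the molar solubility in this solution. [Ca^2+] = s, [SO4^2-] = 0.077 + s ≈ 0.077 (since the SO4^2- already present dominates).
Ksp ≈ s × 0.077
s = 4.2 × 10^-4 M
Check: s = 4.2 × 10^-4 ≪ 0.077, so the approximation is valid.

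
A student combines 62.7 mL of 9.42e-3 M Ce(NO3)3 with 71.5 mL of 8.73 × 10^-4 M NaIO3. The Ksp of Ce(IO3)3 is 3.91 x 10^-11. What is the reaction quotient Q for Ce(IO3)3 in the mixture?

Total volume = 62.7 + 71.5 = 134.2 mL.
[Ce^3+] = 9.42 × 10^-3 × (62.7/134.2) = 4.401 × 10^-3 M
[IO3^-] = 8.73 x 10^-4 × (71.5/134.2) = 4.651 x 10^-4 M
Ce(IO3)3(s) <=> Ce^3+ + 3 IO3^-, so Q = [Ce^3+][IO3^-]^3
Q = (4.401 × 10^-3)(4.651 × 10^-4)^3 = 4.43 x 10^-13
Q < Ksp, so no precipitate of Ce(IO3)3 forms.

4.43 × 10^-13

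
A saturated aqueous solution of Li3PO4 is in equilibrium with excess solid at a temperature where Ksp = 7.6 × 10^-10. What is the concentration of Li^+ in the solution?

[Li^+] ≈ 6.9 x 10^-3 M

Li3PO4(s) ⇌ 3 Li^+ + PO4^3-
Ksp = [Li^+]^3[PO4^3-]
Let s = molar solubility. Then [Li^+] = 3s and [PO4^3-] = s.
Ksp = (3s)^3s = 27s^4
Solving, s = (7.6 × 10^-10/27)^(1/4) = 2.30 × 10^-3 M
[Li^+] = 3s = 6.9 × 10^-3 M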